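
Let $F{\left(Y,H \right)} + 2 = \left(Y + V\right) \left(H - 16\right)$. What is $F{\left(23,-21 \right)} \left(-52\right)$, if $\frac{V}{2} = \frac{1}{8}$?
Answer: $44837$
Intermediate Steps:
$V = \frac{1}{4}$ ($V = \frac{2}{8} = 2 \cdot \frac{1}{8} = \frac{1}{4} \approx 0.25$)
$F{\left(Y,H \right)} = -2 + \left(-16 + H\right) \left(\frac{1}{4} + Y\right)$ ($F{\left(Y,H \right)} = -2 + \left(Y + \frac{1}{4}\right) \left(H - 16\right) = -2 + \left(\frac{1}{4} + Y\right) \left(-16 + H\right) = -2 + \left(-16 + H\right) \left(\frac{1}{4} + Y\right)$)
$F{\left(23,-21 \right)} \left(-52\right) = \left(-6 - 368 + \frac{1}{4} \left(-21\right) - 483\right) \left(-52\right) = \left(-6 - 368 - \frac{21}{4} - 483\right) \left(-52\right) = \left(- \frac{3449}{4}\right) \left(-52\right) = 44837$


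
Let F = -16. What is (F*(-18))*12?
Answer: 3456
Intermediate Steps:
(F*(-18))*12 = -16*(-18)*12 = 288*12 = 3456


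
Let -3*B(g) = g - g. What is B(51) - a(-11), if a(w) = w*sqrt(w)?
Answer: 11*I*sqrt(11) ≈ 36.483*I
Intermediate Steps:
a(w) = w**(3/2)
B(g) = 0 (B(g) = -(g - g)/3 = -1/3*0 = 0)
B(51) - a(-11) = 0 - (-11)**(3/2) = 0 - (-11)*I*sqrt(11) = 0 + 11*I*sqrt(11) = 11*I*sqrt(11)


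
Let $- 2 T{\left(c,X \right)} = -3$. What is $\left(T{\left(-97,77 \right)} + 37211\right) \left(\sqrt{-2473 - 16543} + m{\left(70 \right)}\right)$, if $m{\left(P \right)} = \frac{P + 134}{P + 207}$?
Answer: $\frac{7591350}{277} + 74425 i \sqrt{4754} \approx 27406.0 + 5.1316 \cdot 10^{6} i$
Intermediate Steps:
$m{\left(P \right)} = \frac{134 + P}{207 + P}$
$T{\left(c,X \right)} = \frac{3}{2}$ ($T{\left(c,X \right)} = \left(- \frac{1}{2}\right) \left(-3\right) = \frac{3}{2}$)
$\left(T{\left(-97,77 \right)} + 37211\right) \left(\sqrt{-2473 - 16543} + m{\left(70 \right)}\right) = \left(\frac{3}{2} + 37211\right) \left(\sqrt{-2473 - 16543} + \frac{134 + 70}{207 + 70}\right) = \frac{74425 \left(\sqrt{-19016} + \frac{1}{277} \cdot 204\right)}{2} = \frac{74425 \left(2 i \sqrt{4754} + \frac{1}{277} \cdot 204\right)}{2} = \frac{74425 \left(2 i \sqrt{4754} + \frac{204}{277}\right)}{2} = \frac{74425 \left(\frac{204}{277} + 2 i \sqrt{4754}\right)}{2} = \frac{7591350}{277} + 74425 i \sqrt{4754}$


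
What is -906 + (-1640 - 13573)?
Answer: -16119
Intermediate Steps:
-906 + (-1640 - 13573) = -906 - 15213 = -16119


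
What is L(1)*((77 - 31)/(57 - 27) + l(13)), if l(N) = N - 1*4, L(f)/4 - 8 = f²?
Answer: 1896/5 ≈ 379.20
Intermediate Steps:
L(f) = 32 + 4*f²
l(N) = -4 + N (l(N) = N - 4 = -4 + N)
L(1)*((77 - 31)/(57 - 27) + l(13)) = (32 + 4*1²)*((77 - 31)/(57 - 27) + (-4 + 13)) = (32 + 4*1)*(46/30 + 9) = (32 + 4)*(46*(1/30) + 9) = 36*(23/15 + 9) = 36*(158/15) = 1896/5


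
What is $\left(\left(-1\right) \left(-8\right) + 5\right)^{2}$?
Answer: $169$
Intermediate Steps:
$\left(\left(-1\right) \left(-8\right) + 5\right)^{2} = \left(8 + 5\right)^{2} = 13^{2} = 169$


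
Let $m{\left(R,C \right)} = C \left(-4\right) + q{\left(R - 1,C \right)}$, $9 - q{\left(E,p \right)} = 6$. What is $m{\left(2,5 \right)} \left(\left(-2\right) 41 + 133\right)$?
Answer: $-867$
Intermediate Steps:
$q{\left(E,p \right)} = 3$ ($q{\left(E,p \right)} = 9 - 6 = 3$)
$m{\left(R,C \right)} = 3 - 4 C$ ($m{\left(R,C \right)} = C \left(-4\right) + 3 = - 4 C + 3 = 3 - 4 C$)
$m{\left(2,5 \right)} \left(\left(-2\right) 41 + 133\right) = \left(3 - 20\right) \left(\left(-2\right) 41 + 133\right) = \left(3 - 20\right) \left(-82 + 133\right) = \left(-17\right) 51 = -867$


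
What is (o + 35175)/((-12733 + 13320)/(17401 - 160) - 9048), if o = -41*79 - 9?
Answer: -550453407/155995981 ≈ -3.5286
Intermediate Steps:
o = -3248 (o = -3239 - 9 = -3248)
(o + 35175)/((-12733 + 13320)/(17401 - 160) - 9048) = (-3248 + 35175)/((-12733 + 13320)/(17401 - 160) - 9048) = 31927/(587/17241 - 9048) = 31927/(-155995981/17241) = 31927*(-17241/155995981) = -550453407/155995981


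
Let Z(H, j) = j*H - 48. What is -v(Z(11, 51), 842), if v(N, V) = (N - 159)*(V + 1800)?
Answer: -935268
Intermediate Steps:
Z(H, j) = -48 + H*j (Z(H, j) = H*j - 48 = -48 + H*j)
v(N, V) = (-159 + N)*(1800 + V)
-v(Z(11, 51), 842) = -(-286200 - 159*842 + 1800*(-48 + 11*51) + (-48 + 11*51)*842) = -(-286200 - 133878 + 1800*(-48 + 561) + (-48 + 561)*842) = -(-286200 - 133878 + 1800*513 + 513*842) = -(-286200 - 133878 + 923400 + 431946) = -1*935268 = -935268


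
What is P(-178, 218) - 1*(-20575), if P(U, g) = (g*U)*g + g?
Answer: -8438479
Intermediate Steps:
P(U, g) = g + U*g² (P(U, g) = (U*g)*g + g = U*g² + g = g + U*g²)
P(-178, 218) - 1*(-20575) = 218*(1 - 178*218) - 1*(-20575) = 218*(1 - 38804) + 20575 = 218*(-38803) + 20575 = -8459054 + 20575 = -8438479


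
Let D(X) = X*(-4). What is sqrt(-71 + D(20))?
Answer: I*sqrt(151) ≈ 12.288*I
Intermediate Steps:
D(X) = -4*X
sqrt(-71 + D(20)) = sqrt(-71 - 4*20) = sqrt(-71 - 80) = sqrt(-151) = I*sqrt(151)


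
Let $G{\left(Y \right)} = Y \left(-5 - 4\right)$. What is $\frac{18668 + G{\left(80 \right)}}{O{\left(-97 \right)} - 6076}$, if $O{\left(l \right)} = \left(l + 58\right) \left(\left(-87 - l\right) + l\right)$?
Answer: $- \frac{17948}{2683} \approx -6.6895$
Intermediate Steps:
$G{\left(Y \right)} = - 9 Y$ ($G{\left(Y \right)} = Y \left(-9\right) = - 9 Y$)
$O{\left(l \right)} = -5046 - 87 l$ ($O{\left(l \right)} = \left(58 + l\right) \left(-87\right) = -5046 - 87 l$)
$\frac{18668 + G{\left(80 \right)}}{O{\left(-97 \right)} - 6076} = \frac{18668 - 720}{\left(-5046 - -8439\right) - 6076} = \frac{18668 - 720}{\left(-5046 + 8439\right) - 6076} = \frac{17948}{3393 - 6076} = \frac{17948}{-2683} = 17948 \left(- \frac{1}{2683}\right) = - \frac{17948}{2683}$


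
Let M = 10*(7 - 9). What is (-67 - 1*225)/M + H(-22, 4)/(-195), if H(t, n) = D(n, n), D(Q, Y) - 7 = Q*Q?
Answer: 2824/195 ≈ 14.482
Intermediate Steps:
D(Q, Y) = 7 + Q² (D(Q, Y) = 7 + Q*Q = 7 + Q²)
H(t, n) = 7 + n²
M = -20 (M = 10*(-2) = -20)
(-67 - 1*225)/M + H(-22, 4)/(-195) = (-67 - 1*225)/(-20) + (7 + 4²)/(-195) = (-67 - 225)*(-1/20) + (7 + 16)*(-1/195) = -292*(-1/20) + 23*(-1/195) = 73/5 - 23/195 = 2824/195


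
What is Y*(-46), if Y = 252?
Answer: -11592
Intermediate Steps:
Y*(-46) = 252*(-46) = -11592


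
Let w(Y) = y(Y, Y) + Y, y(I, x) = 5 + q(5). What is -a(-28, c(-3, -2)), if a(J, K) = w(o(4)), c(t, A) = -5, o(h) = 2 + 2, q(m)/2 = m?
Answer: -19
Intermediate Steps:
q(m) = 2*m
o(h) = 4
y(I, x) = 15 (y(I, x) = 5 + 2*5 = 5 + 10 = 15)
w(Y) = 15 + Y
a(J, K) = 19 (a(J, K) = 15 + 4 = 19)
-a(-28, c(-3, -2)) = -1*19 = -19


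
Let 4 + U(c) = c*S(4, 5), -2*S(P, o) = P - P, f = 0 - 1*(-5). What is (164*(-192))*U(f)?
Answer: 125952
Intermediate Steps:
f = 5 (f = 0 + 5 = 5)
S(P, o) = 0 (S(P, o) = -(P - P)/2 = -½*0 = 0)
U(c) = -4 (U(c) = -4 + c*0 = -4 + 0 = -4)
(164*(-192))*U(f) = (164*(-192))*(-4) = -31488*(-4) = 125952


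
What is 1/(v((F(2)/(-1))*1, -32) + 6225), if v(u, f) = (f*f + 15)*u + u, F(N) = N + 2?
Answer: 1/2065 ≈ 0.00048426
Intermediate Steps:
F(N) = 2 + N
v(u, f) = u + u*(15 + f**2) (v(u, f) = (f**2 + 15)*u + u = (15 + f**2)*u + u = u*(15 + f**2) + u = u + u*(15 + f**2))
1/(v((F(2)/(-1))*1, -32) + 6225) = 1/((((2 + 2)/(-1))*1)*(16 + (-32)**2) + 6225) = 1/(((4*(-1))*1)*(16 + 1024) + 6225) = 1/(-4*1*1040 + 6225) = 1/(-4*1040 + 6225) = 1/(-4160 + 6225) = 1/2065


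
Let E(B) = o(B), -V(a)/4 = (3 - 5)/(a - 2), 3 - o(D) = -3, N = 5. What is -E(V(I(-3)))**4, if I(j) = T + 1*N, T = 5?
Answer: -1296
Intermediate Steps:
o(D) = 6 (o(D) = 3 - 1*(-3) = 3 + 3 = 6)
I(j) = 10 (I(j) = 5 + 1*5 = 5 + 5 = 10)
V(a) = 8/(-2 + a) (V(a) = -4*(3 - 5)/(a - 2) = -(-8)/(-2 + a) = 8/(-2 + a))
E(B) = 6
-E(V(I(-3)))**4 = -1*6**4 = -1*1296 = -1296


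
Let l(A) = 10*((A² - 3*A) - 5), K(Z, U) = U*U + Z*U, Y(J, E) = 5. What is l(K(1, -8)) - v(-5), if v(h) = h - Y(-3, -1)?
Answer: 29640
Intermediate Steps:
K(Z, U) = U² + U*Z
v(h) = -5 + h (v(h) = h - 1*5 = h - 5 = -5 + h)
l(A) = -50 - 30*A + 10*A² (l(A) = 10*(-5 + A² - 3*A) = -50 - 30*A + 10*A²)
l(K(1, -8)) - v(-5) = (-50 - (-240)*(-8 + 1) + 10*(-8*(-8 + 1))²) - (-5 - 5) = (-50 - (-240)*(-7) + 10*(-8*(-7))²) - 1*(-10) = (-50 - 30*56 + 10*56²) + 10 = (-50 - 1680 + 10*3136) + 10 = (-50 - 1680 + 31360) + 10 = 29630 + 10 = 29640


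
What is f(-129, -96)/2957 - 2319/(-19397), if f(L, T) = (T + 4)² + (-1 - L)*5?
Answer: 183447571/57356929 ≈ 3.1983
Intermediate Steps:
f(L, T) = -5 + (4 + T)² - 5*L (f(L, T) = (4 + T)² + (-5 - 5*L) = -5 + (4 + T)² - 5*L)
f(-129, -96)/2957 - 2319/(-19397) = (-5 + (4 - 96)² - 5*(-129))/2957 - 2319/(-19397) = (-5 + (-92)² + 645)*(1/2957) - 2319*(-1/19397) = (-5 + 8464 + 645)*(1/2957) + 2319/19397 = 9104*(1/2957) + 2319/19397 = 9104/2957 + 2319/19397 = 183447571/57356929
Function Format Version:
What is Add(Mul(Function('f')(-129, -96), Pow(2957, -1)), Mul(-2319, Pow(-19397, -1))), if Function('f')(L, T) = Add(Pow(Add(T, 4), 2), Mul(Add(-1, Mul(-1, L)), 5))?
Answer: Rational(183447571, 57356929) ≈ 3.1983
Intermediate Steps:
Function('f')(L, T) = Add(-5, Pow(Add(4, T), 2), Mul(-5, L)) (Function('f')(L, T) = Add(Pow(Add(4, T), 2), Add(-5, Mul(-5, L))) = Add(-5, Pow(Add(4, T), 2), Mul(-5, L)))
Add(Mul(Function('f')(-129, -96), Pow(2957, -1)), Mul(-2319, Pow(-19397, -1))) = Add(Mul(Add(-5, Pow(Add(4, -96), 2), Mul(-5, -129)), Pow(2957, -1)), Mul(-2319, Pow(-19397, -1))) = Add(Mul(Add(-5, Pow(-92, 2), 645), Rational(1, 2957)), Mul(-2319, Rational(-1, 19397))) = Add(Mul(Add(-5, 8464, 645), Rational(1, 2957)), Rational(2319, 19397)) = Add(Mul(9104, Rational(1, 2957)), Rational(2319, 19397)) = Add(Rational(9104, 2957), Rational(2319, 19397)) = Rational(183447571, 57356929)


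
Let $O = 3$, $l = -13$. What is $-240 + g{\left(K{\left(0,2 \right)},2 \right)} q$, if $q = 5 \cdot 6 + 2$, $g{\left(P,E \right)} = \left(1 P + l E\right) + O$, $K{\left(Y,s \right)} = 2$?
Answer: $-912$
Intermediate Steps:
$g{\left(P,E \right)} = 3 + P - 13 E$ ($g{\left(P,E \right)} = \left(1 P - 13 E\right) + 3 = \left(P - 13 E\right) + 3 = 3 + P - 13 E$)
$q = 32$ ($q = 30 + 2 = 32$)
$-240 + g{\left(K{\left(0,2 \right)},2 \right)} q = -240 + \left(3 + 2 - 26\right) 32 = -240 - 672 = -912$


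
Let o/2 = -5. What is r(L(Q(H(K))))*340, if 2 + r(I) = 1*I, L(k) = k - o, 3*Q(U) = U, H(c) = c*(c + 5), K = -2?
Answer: 2040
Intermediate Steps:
o = -10 (o = 2*(-5) = -10)
H(c) = c*(5 + c)
Q(U) = U/3
L(k) = 10 + k (L(k) = k - 1*(-10) = k + 10 = 10 + k)
r(I) = -2 + I (r(I) = -2 + 1*I = -2 + I)
r(L(Q(H(K))))*340 = (-2 + (10 + (-2*(5 - 2))/3))*340 = (-2 + (10 + (-2*3)/3))*340 = (-2 + (10 + (⅓)*(-6)))*340 = (-2 + (10 - 2))*340 = (-2 + 8)*340 = 6*340 = 2040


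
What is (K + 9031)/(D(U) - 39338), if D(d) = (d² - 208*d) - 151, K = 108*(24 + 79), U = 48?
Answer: -20155/47169 ≈ -0.42729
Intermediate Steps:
K = 11124 (K = 108*103 = 11124)
D(d) = -151 + d² - 208*d
(K + 9031)/(D(U) - 39338) = (11124 + 9031)/((-151 + 48² - 208*48) - 39338) = 20155/((-151 + 2304 - 9984) - 39338) = 20155/(-7831 - 39338) = 20155/(-47169) = 20155*(-1/47169) = -20155/47169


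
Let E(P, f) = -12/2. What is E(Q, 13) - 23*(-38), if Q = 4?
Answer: 868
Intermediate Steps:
E(P, f) = -6 (E(P, f) = -12*½ = -6)
E(Q, 13) - 23*(-38) = -6 - 23*(-38) = -6 + 874 = 868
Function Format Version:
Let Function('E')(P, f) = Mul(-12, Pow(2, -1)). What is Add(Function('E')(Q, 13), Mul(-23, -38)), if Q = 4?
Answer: 868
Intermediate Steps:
Function('E')(P, f) = -6 (Function('E')(P, f) = Mul(-12, Rational(1, 2)) = -6)
Add(Function('E')(Q, 13), Mul(-23, -38)) = Add(-6, Mul(-23, -38)) = Add(-6, 874) = 868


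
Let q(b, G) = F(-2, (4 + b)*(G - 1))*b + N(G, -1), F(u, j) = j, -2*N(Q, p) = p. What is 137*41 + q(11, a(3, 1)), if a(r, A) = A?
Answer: 11235/2 ≈ 5617.5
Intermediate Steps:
N(Q, p) = -p/2
q(b, G) = 1/2 + b*(-1 + G)*(4 + b) (q(b, G) = ((4 + b)*(G - 1))*b - 1/2*(-1) = ((4 + b)*(-1 + G))*b + 1/2 = ((-1 + G)*(4 + b))*b + 1/2 = b*(-1 + G)*(4 + b) + 1/2 = 1/2 + b*(-1 + G)*(4 + b))
137*41 + q(11, a(3, 1)) = 137*41 + (1/2 + 11*(-4 - 1*11 + 4*1 + 1*11)) = 5617 + (1/2 + 11*(-4 - 11 + 4 + 11)) = 5617 + (1/2 + 11*0) = 5617 + (1/2 + 0) = 5617 + 1/2 = 11235/2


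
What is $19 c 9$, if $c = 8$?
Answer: $1368$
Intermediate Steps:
$19 c 9 = 19 \cdot 8 \cdot 9 = 152 \cdot 9 = 1368$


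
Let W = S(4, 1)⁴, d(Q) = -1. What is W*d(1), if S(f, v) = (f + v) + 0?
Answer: -625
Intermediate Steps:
S(f, v) = f + v
W = 625 (W = (4 + 1)⁴ = 5⁴ = 625)
W*d(1) = 625*(-1) = -625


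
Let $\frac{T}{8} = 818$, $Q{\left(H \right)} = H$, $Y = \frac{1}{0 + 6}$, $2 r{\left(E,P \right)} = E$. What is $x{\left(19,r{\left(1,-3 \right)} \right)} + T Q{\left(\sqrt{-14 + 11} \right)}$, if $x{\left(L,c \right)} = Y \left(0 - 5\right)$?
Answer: $- \frac{5}{6} + 6544 i \sqrt{3} \approx -0.83333 + 11335.0 i$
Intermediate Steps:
$r{\left(E,P \right)} = \frac{E}{2}$
$Y = \frac{1}{6} \approx 0.16667$
$x{\left(L,c \right)} = - \frac{5}{6}$ ($x{\left(L,c \right)} = \frac{0 - 5}{6} = \frac{1}{6} \left(-5\right) = - \frac{5}{6}$)
$T = 6544$ ($T = 8 \cdot 818 = 6544$)
$x{\left(19,r{\left(1,-3 \right)} \right)} + T Q{\left(\sqrt{-14 + 11} \right)} = - \frac{5}{6} + 6544 \sqrt{-14 + 11} = - \frac{5}{6} + 6544 \sqrt{-3} = - \frac{5}{6} + 6544 i \sqrt{3}$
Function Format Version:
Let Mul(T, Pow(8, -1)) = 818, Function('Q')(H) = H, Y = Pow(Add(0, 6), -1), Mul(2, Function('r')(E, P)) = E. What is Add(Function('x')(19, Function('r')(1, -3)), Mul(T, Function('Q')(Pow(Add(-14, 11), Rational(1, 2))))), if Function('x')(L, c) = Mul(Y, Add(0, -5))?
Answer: Add(Rational(-5, 6), Mul(6544, I, Pow(3, Rational(1, 2)))) ≈ Add(-0.83333, Mul(11335., I))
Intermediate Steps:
Function('r')(E, P) = Mul(Rational(1, 2), E)
Y = Rational(1, 6) (Y = Pow(6, -1) = Rational(1, 6) ≈ 0.16667)
Function('x')(L, c) = Rational(-5, 6) (Function('x')(L, c) = Mul(Rational(1, 6), Add(0, -5)) = Mul(Rational(1, 6), -5) = Rational(-5, 6))
T = 6544 (T = Mul(8, 818) = 6544)
Add(Function('x')(19, Function('r')(1, -3)), Mul(T, Function('Q')(Pow(Add(-14, 11), Rational(1, 2))))) = Add(Rational(-5, 6), Mul(6544, Pow(Add(-14, 11), Rational(1, 2)))) = Add(Rational(-5, 6), Mul(6544, Pow(-3, Rational(1, 2)))) = Add(Rational(-5, 6), Mul(6544, Mul(I, Pow(3, Rational(1, 2))))) = Add(Rational(-5, 6), Mul(6544, I, Pow(3, Rational(1, 2))))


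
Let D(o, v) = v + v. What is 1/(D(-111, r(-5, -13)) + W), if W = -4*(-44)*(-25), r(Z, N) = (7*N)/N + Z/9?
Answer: -9/39484 ≈ -0.00022794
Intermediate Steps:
r(Z, N) = 7 + Z/9 (r(Z, N) = 7 + Z*(⅑) = 7 + Z/9)
W = -4400 (W = 176*(-25) = -4400)
D(o, v) = 2*v
1/(D(-111, r(-5, -13)) + W) = 1/(2*(7 + (⅑)*(-5)) - 4400) = 1/(2*(7 - 5/9) - 4400) = 1/(2*(58/9) - 4400) = 1/(116/9 - 4400) = 1/(-39484/9) = -9/39484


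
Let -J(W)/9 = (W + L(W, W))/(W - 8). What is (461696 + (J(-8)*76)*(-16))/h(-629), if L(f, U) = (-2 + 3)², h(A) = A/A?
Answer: 466484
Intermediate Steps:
h(A) = 1
L(f, U) = 1 (L(f, U) = 1² = 1)
J(W) = -9*(1 + W)/(-8 + W) (J(W) = -9*(W + 1)/(W - 8) = -9*(1 + W)/(-8 + W))
(461696 + (J(-8)*76)*(-16))/h(-629) = (461696 + ((9*(-1 - 1*(-8))/(-8 - 8))*76)*(-16))/1 = (461696 + ((9*(-1 + 8)/(-16))*76)*(-16))*1 = (461696 + ((9*(-1/16)*7)*76)*(-16))*1 = (461696 - 63/16*76*(-16))*1 = (461696 - 1197/4*(-16))*1 = (461696 + 4788)*1 = 466484*1 = 466484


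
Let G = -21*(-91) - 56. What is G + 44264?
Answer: 46119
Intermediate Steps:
G = 1855 (G = 1911 - 56 = 1855)
G + 44264 = 1855 + 44264 = 46119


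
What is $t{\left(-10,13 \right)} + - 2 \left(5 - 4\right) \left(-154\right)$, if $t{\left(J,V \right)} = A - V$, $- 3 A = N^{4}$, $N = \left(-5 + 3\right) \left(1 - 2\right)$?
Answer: $\frac{869}{3} \approx 289.67$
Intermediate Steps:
$N = 2$ ($N = \left(-2\right) \left(-1\right) = 2$)
$A = - \frac{16}{3}$ ($A = - \frac{2^{4}}{3} = \left(- \frac{1}{3}\right) 16 = - \frac{16}{3} \approx -5.3333$)
$t{\left(J,V \right)} = - \frac{16}{3} - V$
$t{\left(-10,13 \right)} + - 2 \left(5 - 4\right) \left(-154\right) = \left(- \frac{16}{3} - 13\right) + - 2 \left(5 - 4\right) \left(-154\right) = \left(- \frac{16}{3} - 13\right) + \left(-2\right) 1 \left(-154\right) = - \frac{55}{3} - -308 = - \frac{55}{3} + 308 = \frac{869}{3}$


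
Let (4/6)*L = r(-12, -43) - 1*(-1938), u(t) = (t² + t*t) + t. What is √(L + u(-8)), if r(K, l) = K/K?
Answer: 3*√1346/2 ≈ 55.032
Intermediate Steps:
u(t) = t + 2*t² (u(t) = (t² + t²) + t = 2*t² + t = t + 2*t²)
r(K, l) = 1
L = 5817/2 (L = 3*(1 - 1*(-1938))/2 = 3*(1 + 1938)/2 = (3/2)*1939 = 5817/2 ≈ 2908.5)
√(L + u(-8)) = √(5817/2 - 8*(1 + 2*(-8))) = √(5817/2 - 8*(1 - 16)) = √(5817/2 - 8*(-15)) = √(5817/2 + 120) = √(6057/2) = 3*√1346/2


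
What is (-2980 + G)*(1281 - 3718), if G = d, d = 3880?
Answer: -2193300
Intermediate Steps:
G = 3880
(-2980 + G)*(1281 - 3718) = (-2980 + 3880)*(1281 - 3718) = 900*(-2437) = -2193300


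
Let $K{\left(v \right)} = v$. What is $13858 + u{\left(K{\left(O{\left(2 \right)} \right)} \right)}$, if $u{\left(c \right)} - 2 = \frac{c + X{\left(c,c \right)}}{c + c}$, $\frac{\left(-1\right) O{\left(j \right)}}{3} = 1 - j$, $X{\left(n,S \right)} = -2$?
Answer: $\frac{83161}{6} \approx 13860.0$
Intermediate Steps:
$O{\left(j \right)} = -3 + 3 j$ ($O{\left(j \right)} = - 3 \left(1 - j\right) = -3 + 3 j$)
$u{\left(c \right)} = 2 + \frac{-2 + c}{2 c}$ ($u{\left(c \right)} = 2 + \frac{c - 2}{c + c} = 2 + \frac{-2 + c}{2 c}$)
$13858 + u{\left(K{\left(O{\left(2 \right)} \right)} \right)} = 13858 + \left(\frac{5}{2} - \frac{1}{-3 + 3 \cdot 2}\right) = 13858 + \left(\frac{5}{2} - \frac{1}{-3 + 6}\right) = 13858 + \left(\frac{5}{2} - \frac{1}{3}\right) = 13858 + \frac{13}{6} = \frac{83161}{6}$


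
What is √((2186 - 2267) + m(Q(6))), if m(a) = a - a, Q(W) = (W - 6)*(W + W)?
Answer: 9*I ≈ 9.0*I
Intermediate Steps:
Q(W) = 2*W*(-6 + W) (Q(W) = (-6 + W)*(2*W) = 2*W*(-6 + W))
m(a) = 0
√((2186 - 2267) + m(Q(6))) = √((2186 - 2267) + 0) = √(-81 + 0) = √(-81) = 9*I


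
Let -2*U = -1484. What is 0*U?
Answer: 0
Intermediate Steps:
U = 742 (U = -½*(-1484) = 742)
0*U = 0*742 = 0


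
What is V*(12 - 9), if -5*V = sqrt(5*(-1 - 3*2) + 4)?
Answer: -3*I*sqrt(31)/5 ≈ -3.3407*I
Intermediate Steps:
V = -I*sqrt(31)/5 (V = -sqrt(5*(-1 - 3*2) + 4)/5 = -sqrt(5*(-1 - 6) + 4)/5 = -sqrt(5*(-7) + 4)/5 = -sqrt(-35 + 4)/5 = -I*sqrt(31)/5 ≈ -1.1136*I)
V*(12 - 9) = (-I*sqrt(31)/5)*(12 - 9) = -I*sqrt(31)/5*3 = -3*I*sqrt(31)/5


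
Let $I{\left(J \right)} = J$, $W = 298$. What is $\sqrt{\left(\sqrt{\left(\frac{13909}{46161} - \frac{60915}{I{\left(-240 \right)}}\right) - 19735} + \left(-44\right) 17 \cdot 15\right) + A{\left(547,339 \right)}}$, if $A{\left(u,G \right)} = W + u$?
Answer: $\frac{\sqrt{-9825530413500 + 15387 i \sqrt{73796641809355}}}{30774} \approx 0.68513 + 101.86 i$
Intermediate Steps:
$A{\left(u,G \right)} = 298 + u$
$\sqrt{\left(\sqrt{\left(\frac{13909}{46161} - \frac{60915}{I{\left(-240 \right)}}\right) - 19735} + \left(-44\right) 17 \cdot 15\right) + A{\left(547,339 \right)}} = \sqrt{\left(\sqrt{\left(\frac{13909}{46161} - \frac{60915}{-240}\right) - 19735} + \left(-44\right) 17 \cdot 15\right) + \left(298 + 547\right)} = \sqrt{\left(\sqrt{\left(13909 \cdot \frac{1}{46161} - - \frac{4061}{16}\right) - 19735} - 11220\right) + 845} = \sqrt{\left(\sqrt{\left(\frac{13909}{46161} + \frac{4061}{16}\right) - 19735} - 11220\right) + 845} = \sqrt{\left(\sqrt{\frac{187682365}{738576} - 19735} - 11220\right) + 845} = \sqrt{\left(\sqrt{- \frac{14388114995}{738576}} - 11220\right) + 845} = \sqrt{\left(\frac{i \sqrt{73796641809355}}{61548} - 11220\right) + 845} = \sqrt{\left(-11220 + \frac{i \sqrt{73796641809355}}{61548}\right) + 845} = \sqrt{-10375 + \frac{i \sqrt{73796641809355}}{61548}}$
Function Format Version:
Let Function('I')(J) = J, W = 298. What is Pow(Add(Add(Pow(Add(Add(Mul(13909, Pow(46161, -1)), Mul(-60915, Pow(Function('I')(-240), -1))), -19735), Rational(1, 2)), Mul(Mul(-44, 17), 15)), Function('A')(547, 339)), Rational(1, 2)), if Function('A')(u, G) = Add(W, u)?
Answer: Mul(Rational(1, 30774), Pow(Add(-9825530413500, Mul(15387, I, Pow(73796641809355, Rational(1, 2)))), Rational(1, 2))) ≈ Add(0.68513, Mul(101.86, I))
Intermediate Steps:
Function('A')(u, G) = Add(298, u)
Pow(Add(Add(Pow(Add(Add(Mul(13909, Pow(46161, -1)), Mul(-60915, Pow(Function('I')(-240), -1))), -19735), Rational(1, 2)), Mul(Mul(-44, 17), 15)), Function('A')(547, 339)), Rational(1, 2)) = Pow(Add(Add(Pow(Add(Add(Mul(13909, Pow(46161, -1)), Mul(-60915, Pow(-240, -1))), -19735), Rational(1, 2)), Mul(Mul(-44, 17), 15)), Add(298, 547)), Rational(1, 2)) = Pow(Add(Add(Pow(Add(Add(Mul(13909, Rational(1, 46161)), Mul(-60915, Rational(-1, 240))), -19735), Rational(1, 2)), Mul(-748, 15)), 845), Rational(1, 2)) = Pow(Add(Add(Pow(Add(Add(Rational(13909, 46161), Rational(4061, 16)), -19735), Rational(1, 2)), -11220), 845), Rational(1, 2)) = Pow(Add(Add(Pow(Add(Rational(187682365, 738576), -19735), Rational(1, 2)), -11220), 845), Rational(1, 2)) = Pow(Add(Add(Pow(Rational(-14388114995, 738576), Rational(1, 2)), -11220), 845), Rational(1, 2)) = Pow(Add(Add(Mul(Rational(1, 61548), I, Pow(73796641809355, Rational(1, 2))), -11220), 845), Rational(1, 2)) = Pow(Add(Add(-11220, Mul(Rational(1, 61548), I, Pow(73796641809355, Rational(1, 2)))), 845), Rational(1, 2)) = Pow(Add(-10375, Mul(Rational(1, 61548), I, Pow(73796641809355, Rational(1, 2)))), Rational(1, 2))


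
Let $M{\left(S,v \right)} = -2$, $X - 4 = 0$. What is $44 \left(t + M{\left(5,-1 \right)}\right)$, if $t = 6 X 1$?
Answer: $968$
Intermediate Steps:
$X = 4$ ($X = 4 + 0 = 4$)
$t = 24$ ($t = 6 \cdot 4 \cdot 1 = 24 \cdot 1 = 24$)
$44 \left(t + M{\left(5,-1 \right)}\right) = 44 \left(24 - 2\right) = 44 \cdot 22 = 968$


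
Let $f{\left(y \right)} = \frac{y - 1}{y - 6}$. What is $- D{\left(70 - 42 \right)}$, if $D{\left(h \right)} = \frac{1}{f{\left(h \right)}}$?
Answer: $- \frac{22}{27} \approx -0.81481$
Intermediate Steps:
$f{\left(y \right)} = \frac{-1 + y}{-6 + y}$
$D{\left(h \right)} = \frac{-6 + h}{-1 + h}$ ($D{\left(h \right)} = \frac{1}{\frac{1}{-6 + h} \left(-1 + h\right)} = \frac{-6 + h}{-1 + h}$)
$- D{\left(70 - 42 \right)} = - \frac{-6 + \left(70 - 42\right)}{-1 + \left(70 - 42\right)} = - \frac{-6 + 28}{-1 + 28} = - \frac{22}{27}$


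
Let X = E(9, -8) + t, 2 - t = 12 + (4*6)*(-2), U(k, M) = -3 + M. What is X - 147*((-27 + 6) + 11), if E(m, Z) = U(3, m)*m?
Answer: 1562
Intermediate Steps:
t = 38 (t = 2 - (12 + (4*6)*(-2)) = 2 - (12 + 24*(-2)) = 2 - (12 - 48) = 2 - 1*(-36) = 2 + 36 = 38)
E(m, Z) = m*(-3 + m) (E(m, Z) = (-3 + m)*m = m*(-3 + m))
X = 92 (X = 9*(-3 + 9) + 38 = 9*6 + 38 = 54 + 38 = 92)
X - 147*((-27 + 6) + 11) = 92 - 147*((-27 + 6) + 11) = 92 - 147*(-21 + 11) = 92 - 147*(-10) = 92 + 1470 = 1562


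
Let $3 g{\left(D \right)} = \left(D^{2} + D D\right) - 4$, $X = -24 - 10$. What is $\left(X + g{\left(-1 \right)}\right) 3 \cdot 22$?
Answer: $-2288$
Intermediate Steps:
$X = -34$
$g{\left(D \right)} = - \frac{4}{3} + \frac{2 D^{2}}{3}$ ($g{\left(D \right)} = \frac{\left(D^{2} + D D\right) - 4}{3} = \frac{\left(D^{2} + D^{2}\right) - 4}{3} = \frac{2 D^{2} - 4}{3} = \frac{-4 + 2 D^{2}}{3} = - \frac{4}{3} + \frac{2 D^{2}}{3}$)
$\left(X + g{\left(-1 \right)}\right) 3 \cdot 22 = \left(-34 - \left(\frac{4}{3} - \frac{2 \left(-1\right)^{2}}{3}\right)\right) 3 \cdot 22 = \left(-34 + \left(- \frac{4}{3} + \frac{2}{3} \cdot 1\right)\right) 66 = \left(-34 + \left(- \frac{4}{3} + \frac{2}{3}\right)\right) 66 = \left(-34 - \frac{2}{3}\right) 66 = \left(- \frac{104}{3}\right) 66 = -2288$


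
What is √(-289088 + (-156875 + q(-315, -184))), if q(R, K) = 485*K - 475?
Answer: I*√535678 ≈ 731.9*I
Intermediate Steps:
q(R, K) = -475 + 485*K
√(-289088 + (-156875 + q(-315, -184))) = √(-289088 + (-156875 + (-475 + 485*(-184)))) = √(-289088 + (-156875 + (-475 - 89240))) = √(-289088 + (-156875 - 89715)) = √(-289088 - 246590) = √(-535678) = I*√535678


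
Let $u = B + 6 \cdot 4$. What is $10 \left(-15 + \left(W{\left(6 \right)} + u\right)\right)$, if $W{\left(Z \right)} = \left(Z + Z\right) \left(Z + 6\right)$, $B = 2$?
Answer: $1550$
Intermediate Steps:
$W{\left(Z \right)} = 2 Z \left(6 + Z\right)$
$u = 26$ ($u = 2 + 6 \cdot 4 = 2 + 24 = 26$)
$10 \left(-15 + \left(W{\left(6 \right)} + u\right)\right) = 10 \left(-15 + \left(2 \cdot 6 \left(6 + 6\right) + 26\right)\right) = 10 \left(-15 + \left(2 \cdot 6 \cdot 12 + 26\right)\right) = 10 \left(-15 + \left(144 + 26\right)\right) = 10 \left(-15 + 170\right) = 10 \cdot 155 = 1550$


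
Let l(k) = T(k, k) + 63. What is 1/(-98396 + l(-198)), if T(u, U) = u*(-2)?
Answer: -1/97937 ≈ -1.0211e-5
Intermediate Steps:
T(u, U) = -2*u
l(k) = 63 - 2*k (l(k) = -2*k + 63 = 63 - 2*k)
1/(-98396 + l(-198)) = 1/(-98396 + (63 - 2*(-198))) = 1/(-98396 + (63 + 396)) = 1/(-98396 + 459) = 1/(-97937) = -1/97937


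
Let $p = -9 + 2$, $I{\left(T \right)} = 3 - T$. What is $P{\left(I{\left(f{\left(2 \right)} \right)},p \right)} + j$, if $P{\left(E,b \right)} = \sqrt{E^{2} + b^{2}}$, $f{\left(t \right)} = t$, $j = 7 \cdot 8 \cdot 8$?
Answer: $448 + 5 \sqrt{2} \approx 455.07$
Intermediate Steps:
$j = 448$ ($j = 56 \cdot 8 = 448$)
$p = -7$
$P{\left(I{\left(f{\left(2 \right)} \right)},p \right)} + j = \sqrt{\left(3 - 2\right)^{2} + \left(-7\right)^{2}} + 448 = \sqrt{\left(3 - 2\right)^{2} + 49} + 448 = \sqrt{1^{2} + 49} + 448 = \sqrt{1 + 49} + 448 = \sqrt{50} + 448 = 5 \sqrt{2} + 448 = 448 + 5 \sqrt{2}$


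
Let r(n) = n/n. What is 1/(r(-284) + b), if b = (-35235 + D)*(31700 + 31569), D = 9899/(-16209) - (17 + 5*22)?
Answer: -16209/36265319872624 ≈ -4.4696e-10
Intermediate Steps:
r(n) = 1
D = -2068442/16209 (D = 9899*(-1/16209) - (17 + 110) = -9899/16209 - 1*127 = -9899/16209 - 127 = -2068442/16209 ≈ -127.61)
b = -36265319888833/16209 (b = (-35235 - 2068442/16209)*(31700 + 31569) = -573192557/16209*63269 = -36265319888833/16209 ≈ -2.2374e+9)
1/(r(-284) + b) = 1/(1 - 36265319888833/16209) = 1/(-36265319872624/16209) = -16209/36265319872624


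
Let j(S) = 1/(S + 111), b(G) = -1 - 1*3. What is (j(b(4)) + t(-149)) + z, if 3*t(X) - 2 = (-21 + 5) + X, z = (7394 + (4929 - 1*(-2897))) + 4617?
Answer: 6350239/321 ≈ 19783.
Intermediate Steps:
b(G) = -4 (b(G) = -1 - 3 = -4)
z = 19837 (z = (7394 + (4929 + 2897)) + 4617 = (7394 + 7826) + 4617 = 15220 + 4617 = 19837)
t(X) = -14/3 + X/3 (t(X) = ⅔ + ((-21 + 5) + X)/3 = ⅔ + (-16 + X)/3 = ⅔ + (-16/3 + X/3) = -14/3 + X/3)
j(S) = 1/(111 + S)
(j(b(4)) + t(-149)) + z = (1/(111 - 4) + (-14/3 + (⅓)*(-149))) + 19837 = (1/107 + (-14/3 - 149/3)) + 19837 = (1/107 - 163/3) + 19837 = -17438/321 + 19837 = 6350239/321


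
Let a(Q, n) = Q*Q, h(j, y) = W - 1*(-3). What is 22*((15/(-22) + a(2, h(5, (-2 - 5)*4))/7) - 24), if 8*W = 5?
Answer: -3713/7 ≈ -530.43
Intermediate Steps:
W = 5/8 (W = (⅛)*5 = 5/8 ≈ 0.62500)
h(j, y) = 29/8 (h(j, y) = 5/8 - 1*(-3) = 5/8 + 3 = 29/8)
a(Q, n) = Q²
22*((15/(-22) + a(2, h(5, (-2 - 5)*4))/7) - 24) = 22*((15/(-22) + 2²/7) - 24) = 22*((15*(-1/22) + 4*(⅐)) - 24) = 22*((-15/22 + 4/7) - 24) = 22*(-17/154 - 24) = 22*(-3713/154) = -3713/7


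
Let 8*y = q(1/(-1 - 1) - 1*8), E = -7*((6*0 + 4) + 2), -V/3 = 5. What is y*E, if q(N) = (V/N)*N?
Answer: 315/4 ≈ 78.750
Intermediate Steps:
V = -15 (V = -3*5 = -15)
q(N) = -15 (q(N) = (-15/N)*N = -15)
E = -42 (E = -7*((0 + 4) + 2) = -7*(4 + 2) = -7*6 = -42)
y = -15/8 (y = (⅛)*(-15) = -15/8 ≈ -1.8750)
y*E = -15/8*(-42) = 315/4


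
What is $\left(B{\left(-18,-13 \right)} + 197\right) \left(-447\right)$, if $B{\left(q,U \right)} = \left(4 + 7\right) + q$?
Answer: $-84930$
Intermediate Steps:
$B{\left(q,U \right)} = 11 + q$
$\left(B{\left(-18,-13 \right)} + 197\right) \left(-447\right) = \left(\left(11 - 18\right) + 197\right) \left(-447\right) = \left(-7 + 197\right) \left(-447\right) = 190 \left(-447\right) = -84930$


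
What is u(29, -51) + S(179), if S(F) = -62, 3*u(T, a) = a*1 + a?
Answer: -96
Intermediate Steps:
u(T, a) = 2*a/3 (u(T, a) = (a*1 + a)/3 = (a + a)/3 = (2*a)/3 = 2*a/3)
u(29, -51) + S(179) = (⅔)*(-51) - 62 = -34 - 62 = -96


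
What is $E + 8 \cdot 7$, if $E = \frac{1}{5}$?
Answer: $\frac{281}{5} \approx 56.2$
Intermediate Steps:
$E = \frac{1}{5} \approx 0.2$
$E + 8 \cdot 7 = \frac{1}{5} + 8 \cdot 7 = \frac{1}{5} + 56 = \frac{281}{5}$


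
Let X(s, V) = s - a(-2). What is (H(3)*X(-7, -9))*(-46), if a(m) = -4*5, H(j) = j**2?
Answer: -5382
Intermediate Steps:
a(m) = -20
X(s, V) = 20 + s (X(s, V) = s - 1*(-20) = s + 20 = 20 + s)
(H(3)*X(-7, -9))*(-46) = (3**2*(20 - 7))*(-46) = (9*13)*(-46) = 117*(-46) = -5382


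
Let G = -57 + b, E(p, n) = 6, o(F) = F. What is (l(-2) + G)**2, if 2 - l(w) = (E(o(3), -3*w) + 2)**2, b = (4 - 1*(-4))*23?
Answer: 4225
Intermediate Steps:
b = 184 (b = (4 + 4)*23 = 8*23 = 184)
l(w) = -62 (l(w) = 2 - (6 + 2)**2 = 2 - 1*8**2 = 2 - 1*64 = 2 - 64 = -62)
G = 127 (G = -57 + 184 = 127)
(l(-2) + G)**2 = (-62 + 127)**2 = 65**2 = 4225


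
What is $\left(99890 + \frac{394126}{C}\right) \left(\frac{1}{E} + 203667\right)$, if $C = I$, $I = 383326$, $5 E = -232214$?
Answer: $\frac{905469509735526183489}{44506831882} \approx 2.0345 \cdot 10^{10}$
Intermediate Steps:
$E = - \frac{232214}{5}$ ($E = \frac{1}{5} \left(-232214\right) = - \frac{232214}{5} \approx -46443.0$)
$C = 383326$
$\left(99890 + \frac{394126}{C}\right) \left(\frac{1}{E} + 203667\right) = \left(99890 + \frac{394126}{383326}\right) \left(\frac{1}{- \frac{232214}{5}} + 203667\right) = \left(99890 + 394126 \cdot \frac{1}{383326}\right) \left(- \frac{5}{232214} + 203667\right) = \left(99890 + \frac{197063}{191663}\right) \frac{47294328733}{232214} = \frac{19145414133}{191663} \cdot \frac{47294328733}{232214} = \frac{905469509735526183489}{44506831882}$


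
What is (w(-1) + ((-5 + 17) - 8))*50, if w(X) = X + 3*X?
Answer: 0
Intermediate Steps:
w(X) = 4*X
(w(-1) + ((-5 + 17) - 8))*50 = (4*(-1) + ((-5 + 17) - 8))*50 = (-4 + (12 - 8))*50 = (-4 + 4)*50 = 0*50 = 0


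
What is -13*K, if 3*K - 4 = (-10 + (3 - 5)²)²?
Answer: -520/3 ≈ -173.33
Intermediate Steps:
K = 40/3 (K = 4/3 + (-10 + (3 - 5)²)²/3 = 4/3 + (-10 + (-2)²)²/3 = 4/3 + (-10 + 4)²/3 = 4/3 + (⅓)*(-6)² = 4/3 + (⅓)*36 = 4/3 + 12 = 40/3 ≈ 13.333)
-13*K = -13*40/3 = -520/3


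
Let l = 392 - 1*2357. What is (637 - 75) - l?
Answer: 2527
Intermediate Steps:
l = -1965 (l = 392 - 2357 = -1965)
(637 - 75) - l = (637 - 75) - 1*(-1965) = 562 + 1965 = 2527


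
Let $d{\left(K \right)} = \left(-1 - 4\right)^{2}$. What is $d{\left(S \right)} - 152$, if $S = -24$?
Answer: $-127$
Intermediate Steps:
$d{\left(K \right)} = 25$ ($d{\left(K \right)} = \left(-5\right)^{2} = 25$)
$d{\left(S \right)} - 152 = 25 - 152 = -127$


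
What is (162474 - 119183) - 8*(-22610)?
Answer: 224171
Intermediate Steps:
(162474 - 119183) - 8*(-22610) = 43291 + 180880 = 224171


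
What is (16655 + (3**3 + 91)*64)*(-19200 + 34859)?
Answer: 379057413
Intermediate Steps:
(16655 + (3**3 + 91)*64)*(-19200 + 34859) = (16655 + (27 + 91)*64)*15659 = (16655 + 118*64)*15659 = (16655 + 7552)*15659 = 24207*15659 = 379057413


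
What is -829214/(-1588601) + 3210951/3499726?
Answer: 8002941764915/5559668223326 ≈ 1.4395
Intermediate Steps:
-829214/(-1588601) + 3210951/3499726 = -829214*(-1/1588601) + 3210951*(1/3499726) = 829214/1588601 + 3210951/3499726 = 8002941764915/5559668223326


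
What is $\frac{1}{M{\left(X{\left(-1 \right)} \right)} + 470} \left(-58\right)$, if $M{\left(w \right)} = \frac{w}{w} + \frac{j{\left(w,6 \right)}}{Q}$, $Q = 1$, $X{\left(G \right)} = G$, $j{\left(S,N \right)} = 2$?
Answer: $- \frac{58}{473} \approx -0.12262$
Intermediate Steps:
$M{\left(w \right)} = 3$ ($M{\left(w \right)} = \frac{w}{w} + \frac{2}{1} = 1 + 2 \cdot 1 = 1 + 2 = 3$)
$\frac{1}{M{\left(X{\left(-1 \right)} \right)} + 470} \left(-58\right) = \frac{1}{3 + 470} \left(-58\right) = \frac{1}{473} \left(-58\right) = - \frac{58}{473}$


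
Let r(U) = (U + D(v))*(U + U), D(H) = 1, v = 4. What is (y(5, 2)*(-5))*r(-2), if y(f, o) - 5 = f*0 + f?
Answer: -200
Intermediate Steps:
y(f, o) = 5 + f (y(f, o) = 5 + (f*0 + f) = 5 + (0 + f) = 5 + f)
r(U) = 2*U*(1 + U) (r(U) = (U + 1)*(U + U) = (1 + U)*(2*U) = 2*U*(1 + U))
(y(5, 2)*(-5))*r(-2) = ((5 + 5)*(-5))*(2*(-2)*(1 - 2)) = (10*(-5))*(2*(-2)*(-1)) = -50*4 = -200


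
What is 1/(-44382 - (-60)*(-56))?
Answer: -1/47742 ≈ -2.0946e-5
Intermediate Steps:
1/(-44382 - (-60)*(-56)) = 1/(-44382 - 1*3360) = 1/(-44382 - 3360) = 1/(-47742) = -1/47742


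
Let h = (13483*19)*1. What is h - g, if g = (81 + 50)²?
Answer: 239016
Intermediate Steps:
h = 256177 (h = 256177*1 = 256177)
g = 17161 (g = 131² = 17161)
h - g = 256177 - 1*17161 = 256177 - 17161 = 239016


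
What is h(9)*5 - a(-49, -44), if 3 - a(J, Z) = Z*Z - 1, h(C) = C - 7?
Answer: 1942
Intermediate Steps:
h(C) = -7 + C
a(J, Z) = 4 - Z² (a(J, Z) = 3 - (Z*Z - 1) = 3 - (Z² - 1) = 3 - (-1 + Z²) = 3 + (1 - Z²) = 4 - Z²)
h(9)*5 - a(-49, -44) = (-7 + 9)*5 - (4 - 1*(-44)²) = 2*5 - (4 - 1*1936) = 10 - (4 - 1936) = 10 - 1*(-1932) = 10 + 1932 = 1942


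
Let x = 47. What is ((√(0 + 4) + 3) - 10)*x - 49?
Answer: -284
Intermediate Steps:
((√(0 + 4) + 3) - 10)*x - 49 = ((√(0 + 4) + 3) - 10)*47 - 49 = ((√4 + 3) - 10)*47 - 49 = ((2 + 3) - 10)*47 - 49 = (5 - 10)*47 - 49 = -5*47 - 49 = -235 - 49 = -284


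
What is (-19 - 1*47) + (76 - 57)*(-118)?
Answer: -2308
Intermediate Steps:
(-19 - 1*47) + (76 - 57)*(-118) = (-19 - 47) + 19*(-118) = -66 - 2242 = -2308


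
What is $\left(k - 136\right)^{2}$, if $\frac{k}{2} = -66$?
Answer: $71824$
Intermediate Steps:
$k = -132$ ($k = 2 \left(-66\right) = -132$)
$\left(k - 136\right)^{2} = \left(-132 - 136\right)^{2} = \left(-268\right)^{2} = 71824$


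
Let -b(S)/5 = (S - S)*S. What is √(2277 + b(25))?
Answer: 3*√253 ≈ 47.718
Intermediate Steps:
b(S) = 0 (b(S) = -5*(S - S)*S = -0*S = -5*0 = 0)
√(2277 + b(25)) = √(2277 + 0) = √2277 = 3*√253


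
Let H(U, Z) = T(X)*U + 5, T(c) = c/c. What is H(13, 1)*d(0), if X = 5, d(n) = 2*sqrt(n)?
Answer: 0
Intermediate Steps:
T(c) = 1
H(U, Z) = 5 + U (H(U, Z) = 1*U + 5 = U + 5 = 5 + U)
H(13, 1)*d(0) = (5 + 13)*(2*sqrt(0)) = 18*(2*0) = 18*0 = 0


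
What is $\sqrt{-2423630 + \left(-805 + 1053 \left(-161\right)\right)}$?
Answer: $4 i \sqrt{162123} \approx 1610.6 i$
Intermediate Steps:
$\sqrt{-2423630 + \left(-805 + 1053 \left(-161\right)\right)} = \sqrt{-2423630 - 170338} = \sqrt{-2593968} = 4 i \sqrt{162123}$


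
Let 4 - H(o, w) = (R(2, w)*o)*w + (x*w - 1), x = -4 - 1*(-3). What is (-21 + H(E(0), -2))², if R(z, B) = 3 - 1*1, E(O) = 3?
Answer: 36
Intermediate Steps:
x = -1 (x = -4 + 3 = -1)
R(z, B) = 2 (R(z, B) = 3 - 1 = 2)
H(o, w) = 5 + w - 2*o*w (H(o, w) = 4 - ((2*o)*w + (-w - 1)) = 4 - (2*o*w + (-1 - w)) = 4 - (-1 - w + 2*o*w) = 4 + (1 + w - 2*o*w) = 5 + w - 2*o*w)
(-21 + H(E(0), -2))² = (-21 + (5 - 2 - 2*3*(-2)))² = (-21 + (5 - 2 + 12))² = (-21 + 15)² = (-6)² = 36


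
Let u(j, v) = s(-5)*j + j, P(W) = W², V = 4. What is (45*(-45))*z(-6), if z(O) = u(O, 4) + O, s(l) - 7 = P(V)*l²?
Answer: 4969350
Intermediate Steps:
s(l) = 7 + 16*l² (s(l) = 7 + 4²*l² = 7 + 16*l²)
u(j, v) = 408*j (u(j, v) = (7 + 16*(-5)²)*j + j = (7 + 16*25)*j + j = (7 + 400)*j + j = 407*j + j = 408*j)
z(O) = 409*O (z(O) = 408*O + O = 409*O)
(45*(-45))*z(-6) = (45*(-45))*(409*(-6)) = -2025*(-2454) = 4969350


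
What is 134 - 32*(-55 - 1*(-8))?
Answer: 1638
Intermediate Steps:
134 - 32*(-55 - 1*(-8)) = 134 - 32*(-55 + 8) = 134 - 32*(-47) = 134 + 1504 = 1638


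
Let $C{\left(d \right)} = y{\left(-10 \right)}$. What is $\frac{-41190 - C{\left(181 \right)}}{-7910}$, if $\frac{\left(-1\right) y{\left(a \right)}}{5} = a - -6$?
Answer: $\frac{4121}{791} \approx 5.2099$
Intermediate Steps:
$y{\left(a \right)} = -30 - 5 a$ ($y{\left(a \right)} = - 5 \left(a - -6\right) = - 5 \left(a + 6\right) = - 5 \left(6 + a\right) = -30 - 5 a$)
$C{\left(d \right)} = 20$ ($C{\left(d \right)} = -30 - -50 = -30 + 50 = 20$)
$\frac{-41190 - C{\left(181 \right)}}{-7910} = \frac{-41190 - 20}{-7910} = \left(-41190 - 20\right) \left(- \frac{1}{7910}\right) = \left(-41210\right) \left(- \frac{1}{7910}\right) = \frac{4121}{791}$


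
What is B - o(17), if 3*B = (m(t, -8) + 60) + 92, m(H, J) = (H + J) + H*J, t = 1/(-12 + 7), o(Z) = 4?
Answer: 667/15 ≈ 44.467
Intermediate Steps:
t = -⅕ (t = 1/(-5) = -⅕ ≈ -0.20000)
m(H, J) = H + J + H*J
B = 727/15 (B = (((-⅕ - 8 - ⅕*(-8)) + 60) + 92)/3 = (((-⅕ - 8 + 8/5) + 60) + 92)/3 = ((-33/5 + 60) + 92)/3 = (267/5 + 92)/3 = (⅓)*(727/5) = 727/15 ≈ 48.467)
B - o(17) = 727/15 - 1*4 = 727/15 - 4 = 667/15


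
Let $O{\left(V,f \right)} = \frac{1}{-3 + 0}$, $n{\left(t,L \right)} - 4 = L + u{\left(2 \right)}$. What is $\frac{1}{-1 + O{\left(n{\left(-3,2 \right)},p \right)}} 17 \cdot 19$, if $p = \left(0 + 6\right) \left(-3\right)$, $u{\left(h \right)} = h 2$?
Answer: $- \frac{969}{4} \approx -242.25$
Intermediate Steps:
$u{\left(h \right)} = 2 h$
$p = -18$ ($p = 6 \left(-3\right) = -18$)
$n{\left(t,L \right)} = 8 + L$ ($n{\left(t,L \right)} = 4 + \left(L + 2 \cdot 2\right) = 4 + \left(L + 4\right) = 4 + \left(4 + L\right) = 8 + L$)
$O{\left(V,f \right)} = - \frac{1}{3}$ ($O{\left(V,f \right)} = \frac{1}{-3} = - \frac{1}{3}$)
$\frac{1}{-1 + O{\left(n{\left(-3,2 \right)},p \right)}} 17 \cdot 19 = \frac{1}{-1 - \frac{1}{3}} \cdot 17 \cdot 19 = \frac{1}{- \frac{4}{3}} \cdot 17 \cdot 19 = \left(- \frac{3}{4}\right) 17 \cdot 19 = \left(- \frac{51}{4}\right) 19 = - \frac{969}{4}$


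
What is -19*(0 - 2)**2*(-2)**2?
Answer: -304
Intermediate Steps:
-19*(0 - 2)**2*(-2)**2 = -19*(-2)**2*4 = -19*4*4 = -76*4 = -304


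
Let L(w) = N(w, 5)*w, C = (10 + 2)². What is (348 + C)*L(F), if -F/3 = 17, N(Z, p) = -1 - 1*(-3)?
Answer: -50184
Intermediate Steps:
N(Z, p) = 2 (N(Z, p) = -1 + 3 = 2)
F = -51 (F = -3*17 = -51)
C = 144 (C = 12² = 144)
L(w) = 2*w
(348 + C)*L(F) = (348 + 144)*(2*(-51)) = 492*(-102) = -50184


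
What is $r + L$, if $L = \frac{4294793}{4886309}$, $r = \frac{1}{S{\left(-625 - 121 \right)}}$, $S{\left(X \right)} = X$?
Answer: $\frac{3199029269}{3645186514} \approx 0.8776$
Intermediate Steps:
$r = - \frac{1}{746}$ ($r = \frac{1}{-625 - 121} = \frac{1}{-746} = - \frac{1}{746} \approx -0.0013405$)
$L = \frac{4294793}{4886309}$ ($L = 4294793 \cdot \frac{1}{4886309} = \frac{4294793}{4886309} \approx 0.87894$)
$r + L = - \frac{1}{746} + \frac{4294793}{4886309} = \frac{3199029269}{3645186514}$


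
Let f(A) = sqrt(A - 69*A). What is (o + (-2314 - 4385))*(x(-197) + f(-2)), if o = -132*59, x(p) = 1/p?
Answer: 14487/197 - 28974*sqrt(34) ≈ -1.6887e+5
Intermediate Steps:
f(A) = 2*sqrt(17)*sqrt(-A) (f(A) = sqrt(-68*A) = 2*sqrt(17)*sqrt(-A))
o = -7788
(o + (-2314 - 4385))*(x(-197) + f(-2)) = (-7788 + (-2314 - 4385))*(1/(-197) + 2*sqrt(17)*sqrt(-1*(-2))) = (-7788 - 6699)*(-1/197 + 2*sqrt(17)*sqrt(2)) = -14487*(-1/197 + 2*sqrt(34)) = 14487/197 - 28974*sqrt(34)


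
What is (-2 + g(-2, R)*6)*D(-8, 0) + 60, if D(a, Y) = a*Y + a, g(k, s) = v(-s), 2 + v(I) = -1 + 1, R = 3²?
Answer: 172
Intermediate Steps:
R = 9
v(I) = -2 (v(I) = -2 + (-1 + 1) = -2 + 0 = -2)
g(k, s) = -2
D(a, Y) = a + Y*a (D(a, Y) = Y*a + a = a + Y*a)
(-2 + g(-2, R)*6)*D(-8, 0) + 60 = (-2 - 2*6)*(-8*(1 + 0)) + 60 = (-2 - 12)*(-8*1) + 60 = -14*(-8) + 60 = 112 + 60 = 172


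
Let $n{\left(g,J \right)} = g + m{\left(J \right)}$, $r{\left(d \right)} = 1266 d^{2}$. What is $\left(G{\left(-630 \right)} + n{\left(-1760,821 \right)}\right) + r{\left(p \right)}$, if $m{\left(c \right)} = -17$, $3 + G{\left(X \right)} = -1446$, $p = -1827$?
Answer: $4225814888$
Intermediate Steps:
$G{\left(X \right)} = -1449$ ($G{\left(X \right)} = -3 - 1446 = -1449$)
$n{\left(g,J \right)} = -17 + g$ ($n{\left(g,J \right)} = g - 17 = -17 + g$)
$\left(G{\left(-630 \right)} + n{\left(-1760,821 \right)}\right) + r{\left(p \right)} = \left(-1449 - 1777\right) + 1266 \left(-1827\right)^{2} = \left(-1449 - 1777\right) + 1266 \cdot 3337929 = -3226 + 4225818114 = 4225814888$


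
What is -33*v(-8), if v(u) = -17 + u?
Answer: 825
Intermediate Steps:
-33*v(-8) = -33*(-17 - 8) = -33*(-25) = 825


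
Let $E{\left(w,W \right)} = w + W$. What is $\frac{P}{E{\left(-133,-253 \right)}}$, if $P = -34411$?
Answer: $\frac{34411}{386} \approx 89.148$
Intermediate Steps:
$E{\left(w,W \right)} = W + w$
$\frac{P}{E{\left(-133,-253 \right)}} = - \frac{34411}{-253 - 133} = - \frac{34411}{-386} = \left(-34411\right) \left(- \frac{1}{386}\right) = \frac{34411}{386}$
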